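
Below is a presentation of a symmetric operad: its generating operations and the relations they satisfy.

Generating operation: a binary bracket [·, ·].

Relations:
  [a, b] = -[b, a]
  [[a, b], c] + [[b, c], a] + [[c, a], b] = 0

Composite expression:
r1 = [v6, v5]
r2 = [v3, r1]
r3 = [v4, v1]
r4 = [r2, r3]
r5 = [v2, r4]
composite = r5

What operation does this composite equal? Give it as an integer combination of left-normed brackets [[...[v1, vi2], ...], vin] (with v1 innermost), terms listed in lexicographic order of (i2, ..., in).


[[[[[v1, v4], v3], v5], v6], v2] - [[[[[v1, v4], v3], v6], v5], v2] - [[[[[v1, v4], v5], v6], v3], v2] + [[[[[v1, v4], v6], v5], v3], v2]

Expand each bracket as ab - ba; the v1-initial words give the coefficients.
Composite bracket: [v2, [[v3, [v6, v5]], [v4, v1]]]
The bracket unfolds into 32 signed words via [a, b] = ab - ba (2^5 = 32).
Keep just the words that open with v1:
  from v1v4v3v5v6v2, sign +1: term +[[[[[v1, v4], v3], v5], v6], v2]
  from v1v4v3v6v5v2, sign -1: term -[[[[[v1, v4], v3], v6], v5], v2]
  from v1v4v5v6v3v2, sign -1: term -[[[[[v1, v4], v5], v6], v3], v2]
  from v1v4v6v5v3v2, sign +1: term +[[[[[v1, v4], v6], v5], v3], v2]


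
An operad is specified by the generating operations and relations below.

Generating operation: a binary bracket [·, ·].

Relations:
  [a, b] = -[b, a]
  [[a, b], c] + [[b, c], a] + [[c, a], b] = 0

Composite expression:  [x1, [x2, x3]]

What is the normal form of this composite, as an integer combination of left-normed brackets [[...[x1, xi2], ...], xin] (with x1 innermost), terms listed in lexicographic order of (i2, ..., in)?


[[x1, x2], x3] - [[x1, x3], x2]

Expand each bracket as ab - ba; the x1-initial words give the coefficients.
Composite bracket: [x1, [x2, x3]]
Each bracket splits as ab - ba, giving 4 signed words (2^2 = 4).
Coefficients come from the x1-initial words:
  x1x2x3 (sign +1) contributes +[[x1, x2], x3]
  x1x3x2 (sign -1) contributes -[[x1, x3], x2]


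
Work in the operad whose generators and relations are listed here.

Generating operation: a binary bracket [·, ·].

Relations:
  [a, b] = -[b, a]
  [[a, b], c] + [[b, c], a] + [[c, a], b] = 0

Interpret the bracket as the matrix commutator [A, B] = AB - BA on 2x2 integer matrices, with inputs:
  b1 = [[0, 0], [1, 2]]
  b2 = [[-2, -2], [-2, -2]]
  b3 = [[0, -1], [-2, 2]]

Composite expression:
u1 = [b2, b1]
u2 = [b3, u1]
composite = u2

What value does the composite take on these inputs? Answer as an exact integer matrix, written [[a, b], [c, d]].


[[-12, 4], [16, 12]]

[b2, b1] = [[-2, -4], [4, 2]]
[b3, [b2, b1]] = [[-12, 4], [16, 12]]


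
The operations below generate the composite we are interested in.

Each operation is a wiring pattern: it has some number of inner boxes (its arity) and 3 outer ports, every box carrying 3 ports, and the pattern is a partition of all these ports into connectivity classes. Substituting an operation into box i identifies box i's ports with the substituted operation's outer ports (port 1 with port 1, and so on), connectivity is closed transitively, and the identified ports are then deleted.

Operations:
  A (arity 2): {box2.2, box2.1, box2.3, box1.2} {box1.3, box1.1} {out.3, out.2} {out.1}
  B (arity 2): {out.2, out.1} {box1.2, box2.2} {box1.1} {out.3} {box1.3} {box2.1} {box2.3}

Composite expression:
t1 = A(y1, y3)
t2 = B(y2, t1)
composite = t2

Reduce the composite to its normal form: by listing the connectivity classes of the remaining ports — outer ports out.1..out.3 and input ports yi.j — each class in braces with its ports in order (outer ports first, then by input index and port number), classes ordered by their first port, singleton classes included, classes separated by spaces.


{out.1, out.2} {out.3} {y1.1, y1.3} {y1.2, y3.1, y3.2, y3.3} {y2.1} {y2.2} {y2.3}


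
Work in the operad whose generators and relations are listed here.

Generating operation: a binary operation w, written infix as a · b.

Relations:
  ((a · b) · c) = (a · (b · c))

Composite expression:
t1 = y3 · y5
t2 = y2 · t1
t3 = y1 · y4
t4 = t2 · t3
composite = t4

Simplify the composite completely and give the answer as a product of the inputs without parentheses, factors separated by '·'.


y2 · y3 · y5 · y1 · y4

Under associativity of w, the answer is the y's in reading order.
(y3 · y5) unparenthesizes to y3 · y5
(y2 · (y3 · y5)) unparenthesizes to y2 · y3 · y5
(y1 · y4) unparenthesizes to y1 · y4
((y2 · (y3 · y5)) · (y1 · y4)) unparenthesizes to y2 · y3 · y5 · y1 · y4


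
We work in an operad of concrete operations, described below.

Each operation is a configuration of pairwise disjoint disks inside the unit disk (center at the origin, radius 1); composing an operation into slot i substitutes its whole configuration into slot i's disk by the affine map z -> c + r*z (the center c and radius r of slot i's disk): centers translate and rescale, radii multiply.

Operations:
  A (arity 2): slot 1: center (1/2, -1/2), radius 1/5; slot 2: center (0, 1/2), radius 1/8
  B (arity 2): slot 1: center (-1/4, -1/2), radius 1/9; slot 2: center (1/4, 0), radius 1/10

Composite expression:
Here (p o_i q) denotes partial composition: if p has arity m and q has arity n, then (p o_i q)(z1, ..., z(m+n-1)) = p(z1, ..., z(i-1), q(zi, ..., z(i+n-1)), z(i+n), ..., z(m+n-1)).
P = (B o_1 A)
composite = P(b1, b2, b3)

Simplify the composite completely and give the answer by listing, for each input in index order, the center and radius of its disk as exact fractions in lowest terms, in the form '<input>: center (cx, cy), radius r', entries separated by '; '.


b1: center (-7/36, -5/9), radius 1/45; b2: center (-1/4, -4/9), radius 1/72; b3: center (1/4, 0), radius 1/10

Affine substitution under B: radii multiply and b-centers shift.
input b1: composing its 2 substitution steps yields center (-7/36, -5/9), radius 1/45
input b2: composing its 2 substitution steps yields center (-1/4, -4/9), radius 1/72
input b3: composing its 1 substitution step yields center (1/4, 0), radius 1/10


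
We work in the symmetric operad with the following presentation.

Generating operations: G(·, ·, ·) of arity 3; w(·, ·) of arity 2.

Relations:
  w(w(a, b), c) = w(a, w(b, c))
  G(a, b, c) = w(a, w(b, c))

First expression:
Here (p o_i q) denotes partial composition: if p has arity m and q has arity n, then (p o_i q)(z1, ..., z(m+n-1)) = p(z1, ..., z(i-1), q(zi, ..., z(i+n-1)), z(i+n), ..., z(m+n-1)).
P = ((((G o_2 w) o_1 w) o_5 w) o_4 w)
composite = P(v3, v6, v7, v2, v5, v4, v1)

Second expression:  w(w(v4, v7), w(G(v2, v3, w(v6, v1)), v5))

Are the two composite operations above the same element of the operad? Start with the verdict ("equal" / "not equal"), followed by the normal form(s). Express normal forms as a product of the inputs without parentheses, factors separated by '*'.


not equal — first v3 * v6 * v7 * v2 * v5 * v4 * v1, second v4 * v7 * v2 * v3 * v6 * v1 * v5

Reducing the first expression gives v3 * v6 * v7 * v2 * v5 * v4 * v1
Reducing the second expression gives v4 * v7 * v2 * v3 * v6 * v1 * v5
The forms do not match — not equal.


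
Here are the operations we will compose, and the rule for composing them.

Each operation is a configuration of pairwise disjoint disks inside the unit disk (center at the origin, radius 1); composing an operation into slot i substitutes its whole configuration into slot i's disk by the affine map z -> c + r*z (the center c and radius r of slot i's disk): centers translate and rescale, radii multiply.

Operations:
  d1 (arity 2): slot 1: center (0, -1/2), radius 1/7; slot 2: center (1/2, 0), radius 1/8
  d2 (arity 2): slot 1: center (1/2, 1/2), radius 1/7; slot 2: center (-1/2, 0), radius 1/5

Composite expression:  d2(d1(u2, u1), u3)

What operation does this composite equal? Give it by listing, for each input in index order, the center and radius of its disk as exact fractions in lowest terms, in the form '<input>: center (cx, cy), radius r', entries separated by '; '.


u1: center (4/7, 1/2), radius 1/56; u2: center (1/2, 3/7), radius 1/49; u3: center (-1/2, 0), radius 1/5

Only the slot chain above each u matters under d2; compose those maps.
for u2, the 2-step affine chain lands on center (1/2, 3/7), radius 1/49
for u1, the 2-step affine chain lands on center (4/7, 1/2), radius 1/56
for u3, the 1-step affine chain lands on center (-1/2, 0), radius 1/5


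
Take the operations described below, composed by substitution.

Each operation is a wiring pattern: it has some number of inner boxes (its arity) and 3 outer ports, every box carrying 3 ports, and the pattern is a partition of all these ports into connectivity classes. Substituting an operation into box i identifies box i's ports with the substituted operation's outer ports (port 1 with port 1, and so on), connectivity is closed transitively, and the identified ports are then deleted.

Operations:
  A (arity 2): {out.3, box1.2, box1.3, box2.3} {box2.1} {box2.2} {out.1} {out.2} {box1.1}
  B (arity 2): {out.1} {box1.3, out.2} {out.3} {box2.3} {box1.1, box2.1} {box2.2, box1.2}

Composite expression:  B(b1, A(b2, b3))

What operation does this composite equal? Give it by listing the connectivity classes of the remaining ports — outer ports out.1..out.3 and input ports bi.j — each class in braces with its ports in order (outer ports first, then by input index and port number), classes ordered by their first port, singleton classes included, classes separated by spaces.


{out.1} {out.2, b1.3} {out.3} {b1.1} {b1.2} {b2.1} {b2.2, b2.3, b3.3} {b3.1} {b3.2}

After gluing at B, chains via deleted ports link the b-ports.
the subtree at A composes to {out.1} {out.2} {out.3, b2.2, b2.3, b3.3} {b2.1} {b3.1} {b3.2} on (b2, b3); out.j = own outer ports
the subtree at B composes to {out.1} {out.2, b1.3} {out.3} {b1.1} {b1.2} {b2.1} {b2.2, b2.3, b3.3} {b3.1} {b3.2} on (b1, b2, b3); out.j = own outer ports


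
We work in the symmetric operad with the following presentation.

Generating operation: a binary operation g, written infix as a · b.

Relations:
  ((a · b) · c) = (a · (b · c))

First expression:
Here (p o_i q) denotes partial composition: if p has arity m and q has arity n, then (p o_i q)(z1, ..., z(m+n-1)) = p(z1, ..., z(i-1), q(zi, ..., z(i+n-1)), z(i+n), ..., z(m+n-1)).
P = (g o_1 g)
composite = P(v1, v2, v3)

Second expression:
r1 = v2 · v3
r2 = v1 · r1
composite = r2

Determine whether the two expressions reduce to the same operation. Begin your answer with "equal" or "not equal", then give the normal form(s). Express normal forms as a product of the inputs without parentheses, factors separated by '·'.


equal; both compose to v1 · v2 · v3

In normal form, the first expression is v1 · v2 · v3
In normal form, the second expression is v1 · v2 · v3
Identical normal forms: equal.


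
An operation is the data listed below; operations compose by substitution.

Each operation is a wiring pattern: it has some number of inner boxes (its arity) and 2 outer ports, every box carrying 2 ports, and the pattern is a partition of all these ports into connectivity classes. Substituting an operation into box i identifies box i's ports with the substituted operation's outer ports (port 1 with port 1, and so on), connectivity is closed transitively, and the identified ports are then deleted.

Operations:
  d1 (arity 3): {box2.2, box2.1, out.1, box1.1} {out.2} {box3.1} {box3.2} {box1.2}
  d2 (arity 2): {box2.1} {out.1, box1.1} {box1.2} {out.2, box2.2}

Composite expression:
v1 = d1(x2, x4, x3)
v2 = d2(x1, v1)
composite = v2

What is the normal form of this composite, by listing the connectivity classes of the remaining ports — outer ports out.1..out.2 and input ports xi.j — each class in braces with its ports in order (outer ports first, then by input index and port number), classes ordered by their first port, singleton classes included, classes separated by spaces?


{out.1, x1.1} {out.2} {x1.2} {x2.1, x4.1, x4.2} {x2.2} {x3.1} {x3.2}

Treat the ports identified at d2 as solder joints: merge, then drop.
d1 over (x2, x4, x3) gives {out.1, x2.1, x4.1, x4.2} {out.2} {x2.2} {x3.1} {x3.2}, out.j being that stage's outer ports
d2 over (x1, x2, x4, x3) gives {out.1, x1.1} {out.2} {x1.2} {x2.1, x4.1, x4.2} {x2.2} {x3.1} {x3.2}, out.j being that stage's outer ports


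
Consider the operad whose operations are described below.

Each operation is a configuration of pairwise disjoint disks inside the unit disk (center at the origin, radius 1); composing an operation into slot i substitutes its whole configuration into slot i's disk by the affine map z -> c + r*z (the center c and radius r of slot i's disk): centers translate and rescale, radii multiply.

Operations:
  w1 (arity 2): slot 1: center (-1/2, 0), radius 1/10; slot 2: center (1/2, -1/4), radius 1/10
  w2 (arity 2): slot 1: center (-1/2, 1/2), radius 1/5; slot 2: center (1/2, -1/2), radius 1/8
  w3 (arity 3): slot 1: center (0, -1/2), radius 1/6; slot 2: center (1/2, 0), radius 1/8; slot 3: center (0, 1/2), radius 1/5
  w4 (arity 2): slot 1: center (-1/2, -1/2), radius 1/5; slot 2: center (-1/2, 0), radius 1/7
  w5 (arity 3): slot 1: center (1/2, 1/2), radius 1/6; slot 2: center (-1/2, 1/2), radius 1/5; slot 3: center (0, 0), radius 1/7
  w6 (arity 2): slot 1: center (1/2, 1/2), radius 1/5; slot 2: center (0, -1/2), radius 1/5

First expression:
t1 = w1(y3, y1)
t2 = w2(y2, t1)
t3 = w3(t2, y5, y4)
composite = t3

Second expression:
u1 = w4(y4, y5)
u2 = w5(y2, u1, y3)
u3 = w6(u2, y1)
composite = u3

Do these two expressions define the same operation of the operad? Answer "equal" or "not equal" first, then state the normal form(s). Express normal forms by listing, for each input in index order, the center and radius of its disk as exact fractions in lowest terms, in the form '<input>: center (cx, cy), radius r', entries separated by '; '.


not equal; the first gives y1: center (3/32, -113/192), radius 1/480; y2: center (-1/12, -5/12), radius 1/30; y3: center (7/96, -7/12), radius 1/480; y4: center (0, 1/2), radius 1/5; y5: center (1/2, 0), radius 1/8 and the second y1: center (0, -1/2), radius 1/5; y2: center (3/5, 3/5), radius 1/30; y3: center (1/2, 1/2), radius 1/35; y4: center (19/50, 29/50), radius 1/125; y5: center (19/50, 3/5), radius 1/175

Normal form of the first expression: y1: center (3/32, -113/192), radius 1/480; y2: center (-1/12, -5/12), radius 1/30; y3: center (7/96, -7/12), radius 1/480; y4: center (0, 1/2), radius 1/5; y5: center (1/2, 0), radius 1/8
Normal form of the second expression: y1: center (0, -1/2), radius 1/5; y2: center (3/5, 3/5), radius 1/30; y3: center (1/2, 1/2), radius 1/35; y4: center (19/50, 29/50), radius 1/125; y5: center (19/50, 3/5), radius 1/175
No match — not equal.


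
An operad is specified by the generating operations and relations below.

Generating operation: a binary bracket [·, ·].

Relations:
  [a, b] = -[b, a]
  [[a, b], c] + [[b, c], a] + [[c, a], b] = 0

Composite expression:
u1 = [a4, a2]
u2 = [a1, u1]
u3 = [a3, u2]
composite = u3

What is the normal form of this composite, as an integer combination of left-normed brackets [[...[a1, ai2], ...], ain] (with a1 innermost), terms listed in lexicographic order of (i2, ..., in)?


[[[a1, a2], a4], a3] - [[[a1, a4], a2], a3]

Left-normed coefficients sit on the a1-initial expansion words.
Composite bracket: [a3, [a1, [a4, a2]]]
The bracket unfolds into 8 signed words via [a, b] = ab - ba (2^3 = 8).
Keep just the words that open with a1:
  a1a2a4a3 (sign +1) contributes +[[[a1, a2], a4], a3]
  a1a4a2a3 (sign -1) contributes -[[[a1, a4], a2], a3]


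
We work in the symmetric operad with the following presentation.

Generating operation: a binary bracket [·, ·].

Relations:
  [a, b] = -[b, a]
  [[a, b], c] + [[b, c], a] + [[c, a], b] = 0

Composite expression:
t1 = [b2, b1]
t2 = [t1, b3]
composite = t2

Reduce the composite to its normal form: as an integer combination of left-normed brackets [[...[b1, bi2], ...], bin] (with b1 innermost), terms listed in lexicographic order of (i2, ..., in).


-[[b1, b2], b3]

In the tensor algebra, words opening b1 carry the b1-anchored form.
Composite bracket: [[b2, b1], b3]
Expanding via [a, b] = ab - ba: 4 signed words (2^2 = 4).
Words beginning with b1 determine it all:
  word b1b2b3 has sign -1, contributing -[[b1, b2], b3]


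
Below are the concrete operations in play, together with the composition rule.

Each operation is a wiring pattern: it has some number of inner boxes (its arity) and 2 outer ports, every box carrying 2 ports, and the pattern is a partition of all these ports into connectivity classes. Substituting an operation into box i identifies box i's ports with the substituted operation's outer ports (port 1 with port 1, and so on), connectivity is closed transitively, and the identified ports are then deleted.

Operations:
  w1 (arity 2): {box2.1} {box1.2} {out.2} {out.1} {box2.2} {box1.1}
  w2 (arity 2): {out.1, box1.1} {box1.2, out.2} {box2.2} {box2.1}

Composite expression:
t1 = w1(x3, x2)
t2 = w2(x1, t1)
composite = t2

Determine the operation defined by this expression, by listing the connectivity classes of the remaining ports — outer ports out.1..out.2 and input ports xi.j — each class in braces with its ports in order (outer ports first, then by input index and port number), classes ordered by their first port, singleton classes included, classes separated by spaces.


{out.1, x1.1} {out.2, x1.2} {x2.1} {x2.2} {x3.1} {x3.2}

After gluing at w2, chains via deleted ports link the x-ports.
through w1, on inputs (x3, x2): {out.1} {out.2} {x2.1} {x2.2} {x3.1} {x3.2} (out.j = stage outer ports)
through w2, on inputs (x1, x3, x2): {out.1, x1.1} {out.2, x1.2} {x2.1} {x2.2} {x3.1} {x3.2} (out.j = stage outer ports)


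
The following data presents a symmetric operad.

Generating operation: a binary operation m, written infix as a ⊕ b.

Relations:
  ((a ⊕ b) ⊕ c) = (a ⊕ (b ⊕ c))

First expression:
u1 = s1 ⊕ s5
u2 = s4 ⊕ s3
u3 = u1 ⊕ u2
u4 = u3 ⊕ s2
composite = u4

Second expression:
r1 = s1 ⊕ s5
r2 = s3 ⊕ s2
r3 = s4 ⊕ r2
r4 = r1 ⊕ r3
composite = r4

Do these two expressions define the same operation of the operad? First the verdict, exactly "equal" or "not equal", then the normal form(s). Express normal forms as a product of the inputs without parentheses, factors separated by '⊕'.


equal — both sides give s1 ⊕ s5 ⊕ s4 ⊕ s3 ⊕ s2

Reducing the first expression gives s1 ⊕ s5 ⊕ s4 ⊕ s3 ⊕ s2
Reducing the second expression gives s1 ⊕ s5 ⊕ s4 ⊕ s3 ⊕ s2
Both agree, so they are equal.


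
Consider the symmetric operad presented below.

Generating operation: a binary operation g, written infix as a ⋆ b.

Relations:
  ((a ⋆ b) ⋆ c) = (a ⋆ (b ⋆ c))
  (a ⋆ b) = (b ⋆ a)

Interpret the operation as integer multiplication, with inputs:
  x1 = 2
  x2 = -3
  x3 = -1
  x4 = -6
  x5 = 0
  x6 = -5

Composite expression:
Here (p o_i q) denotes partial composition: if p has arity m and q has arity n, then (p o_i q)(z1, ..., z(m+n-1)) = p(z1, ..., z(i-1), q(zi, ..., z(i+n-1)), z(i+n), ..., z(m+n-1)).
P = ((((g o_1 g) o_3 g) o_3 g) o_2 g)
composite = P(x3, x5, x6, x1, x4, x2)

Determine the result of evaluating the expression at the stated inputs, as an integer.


0

(x5 ⋆ x6) = 0
(x3 ⋆ (x5 ⋆ x6)) = 0
(x1 ⋆ x4) = -12
((x1 ⋆ x4) ⋆ x2) = 36
((x3 ⋆ (x5 ⋆ x6)) ⋆ ((x1 ⋆ x4) ⋆ x2)) = 0


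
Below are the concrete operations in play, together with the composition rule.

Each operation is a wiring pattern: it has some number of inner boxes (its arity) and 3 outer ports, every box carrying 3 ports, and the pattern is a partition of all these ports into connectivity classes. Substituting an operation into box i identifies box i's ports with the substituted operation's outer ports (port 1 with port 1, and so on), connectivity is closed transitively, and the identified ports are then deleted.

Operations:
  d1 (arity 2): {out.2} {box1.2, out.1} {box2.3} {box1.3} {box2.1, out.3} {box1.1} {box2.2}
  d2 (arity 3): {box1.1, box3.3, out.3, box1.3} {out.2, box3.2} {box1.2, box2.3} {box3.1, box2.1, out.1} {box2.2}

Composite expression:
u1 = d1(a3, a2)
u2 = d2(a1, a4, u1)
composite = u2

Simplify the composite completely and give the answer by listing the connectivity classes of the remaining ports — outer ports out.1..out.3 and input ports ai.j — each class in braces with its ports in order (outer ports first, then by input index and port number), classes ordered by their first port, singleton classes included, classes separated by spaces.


{out.1, a3.2, a4.1} {out.2} {out.3, a1.1, a1.3, a2.1} {a1.2, a4.3} {a2.2} {a2.3} {a3.1} {a3.3} {a4.2}

Substituting into d2 glues patterns; closure does the rest.
composing d1 on (a3, a2), with out.j its own outer ports: {out.1, a3.2} {out.2} {out.3, a2.1} {a2.2} {a2.3} {a3.1} {a3.3}
composing d2 on (a1, a4, a3, a2), with out.j its own outer ports: {out.1, a3.2, a4.1} {out.2} {out.3, a1.1, a1.3, a2.1} {a1.2, a4.3} {a2.2} {a2.3} {a3.1} {a3.3} {a4.2}


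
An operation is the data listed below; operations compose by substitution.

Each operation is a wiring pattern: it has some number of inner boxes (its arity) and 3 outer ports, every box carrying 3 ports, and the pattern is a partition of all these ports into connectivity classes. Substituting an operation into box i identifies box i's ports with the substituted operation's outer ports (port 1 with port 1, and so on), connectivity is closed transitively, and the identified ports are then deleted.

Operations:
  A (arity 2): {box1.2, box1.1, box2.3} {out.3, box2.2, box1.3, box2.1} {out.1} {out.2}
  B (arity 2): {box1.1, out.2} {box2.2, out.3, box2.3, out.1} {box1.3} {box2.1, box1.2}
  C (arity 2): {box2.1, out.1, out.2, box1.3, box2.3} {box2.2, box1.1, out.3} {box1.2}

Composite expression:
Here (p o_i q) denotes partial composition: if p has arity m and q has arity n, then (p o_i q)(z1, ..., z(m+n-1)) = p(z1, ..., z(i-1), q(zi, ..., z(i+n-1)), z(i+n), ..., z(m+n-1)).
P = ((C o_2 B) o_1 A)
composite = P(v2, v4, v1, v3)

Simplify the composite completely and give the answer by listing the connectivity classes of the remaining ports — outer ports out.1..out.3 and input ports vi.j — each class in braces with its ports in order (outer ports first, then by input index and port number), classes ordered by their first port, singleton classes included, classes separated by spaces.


Connectivity passes through glued C-boundaries; trace each wire chain.
stage A: inputs (v2, v4), connectivity {out.1} {out.2} {out.3, v2.3, v4.1, v4.2} {v2.1, v2.2, v4.3}, out.j its boundary
stage B: inputs (v1, v3), connectivity {out.1, out.3, v3.2, v3.3} {out.2, v1.1} {v1.2, v3.1} {v1.3}, out.j its boundary
stage C: inputs (v2, v4, v1, v3), connectivity {out.1, out.2, v2.3, v3.2, v3.3, v4.1, v4.2} {out.3, v1.1} {v1.2, v3.1} {v1.3} {v2.1, v2.2, v4.3}, out.j its boundary

{out.1, out.2, v2.3, v3.2, v3.3, v4.1, v4.2} {out.3, v1.1} {v1.2, v3.1} {v1.3} {v2.1, v2.2, v4.3}


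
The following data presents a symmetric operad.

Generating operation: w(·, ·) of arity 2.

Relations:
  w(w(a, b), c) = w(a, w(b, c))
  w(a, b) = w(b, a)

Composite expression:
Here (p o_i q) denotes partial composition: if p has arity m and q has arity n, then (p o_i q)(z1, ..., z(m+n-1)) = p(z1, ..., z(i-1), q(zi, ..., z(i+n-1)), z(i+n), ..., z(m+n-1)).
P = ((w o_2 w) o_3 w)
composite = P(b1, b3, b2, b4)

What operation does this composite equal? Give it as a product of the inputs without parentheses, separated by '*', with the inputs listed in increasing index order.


b1 * b2 * b3 * b4


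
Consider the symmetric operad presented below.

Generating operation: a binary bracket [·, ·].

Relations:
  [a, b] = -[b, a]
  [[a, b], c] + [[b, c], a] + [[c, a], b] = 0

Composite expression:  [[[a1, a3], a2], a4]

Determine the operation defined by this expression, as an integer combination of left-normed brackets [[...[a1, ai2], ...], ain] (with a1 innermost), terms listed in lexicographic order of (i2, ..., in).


In the tensor algebra, words opening a1 carry the a1-anchored form.
Composite bracket: [[[a1, a3], a2], a4]
Full expansion: 8 signed words from ab - ba (2^3 = 8).
Words beginning with a1 determine it all:
  a1a3a2a4 (sign +1) contributes +[[[a1, a3], a2], a4]

[[[a1, a3], a2], a4]


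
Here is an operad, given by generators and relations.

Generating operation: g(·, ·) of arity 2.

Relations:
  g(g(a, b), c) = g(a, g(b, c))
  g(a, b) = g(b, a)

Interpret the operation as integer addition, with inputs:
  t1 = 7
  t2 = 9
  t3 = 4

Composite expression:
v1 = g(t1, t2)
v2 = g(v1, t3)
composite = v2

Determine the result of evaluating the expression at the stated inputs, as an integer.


g(t1, t2) = 16
g(g(t1, t2), t3) = 20

20


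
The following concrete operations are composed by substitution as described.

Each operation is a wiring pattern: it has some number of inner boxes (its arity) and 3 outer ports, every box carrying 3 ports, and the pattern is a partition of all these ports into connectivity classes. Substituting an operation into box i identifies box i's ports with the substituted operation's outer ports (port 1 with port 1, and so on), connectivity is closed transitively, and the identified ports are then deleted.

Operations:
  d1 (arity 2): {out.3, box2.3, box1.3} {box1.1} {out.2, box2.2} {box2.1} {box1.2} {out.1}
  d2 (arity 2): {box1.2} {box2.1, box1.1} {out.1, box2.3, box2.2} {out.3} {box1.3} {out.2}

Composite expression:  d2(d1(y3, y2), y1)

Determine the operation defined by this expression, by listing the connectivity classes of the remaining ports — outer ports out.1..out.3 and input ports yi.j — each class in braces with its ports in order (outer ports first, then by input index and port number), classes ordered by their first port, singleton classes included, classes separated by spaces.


{out.1, y1.2, y1.3} {out.2} {out.3} {y1.1} {y2.1} {y2.2} {y2.3, y3.3} {y3.1} {y3.2}


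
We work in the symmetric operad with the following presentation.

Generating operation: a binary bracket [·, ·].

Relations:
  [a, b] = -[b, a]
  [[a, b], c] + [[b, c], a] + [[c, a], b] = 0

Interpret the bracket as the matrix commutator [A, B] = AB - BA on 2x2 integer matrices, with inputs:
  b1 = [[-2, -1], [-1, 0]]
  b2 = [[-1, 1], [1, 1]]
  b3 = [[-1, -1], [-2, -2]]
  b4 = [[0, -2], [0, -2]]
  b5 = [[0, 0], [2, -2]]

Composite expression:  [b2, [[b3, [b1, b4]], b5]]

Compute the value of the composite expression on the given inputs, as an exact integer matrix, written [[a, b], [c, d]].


[b1, b4] = [[-2, 6], [-2, 2]]
[b3, [b1, b4]] = [[14, 2], [10, -14]]
[[b3, [b1, b4]], b5] = [[4, -4], [-36, -4]]
[b2, [[b3, [b1, b4]], b5]] = [[-32, 0], [-64, 32]]

[[-32, 0], [-64, 32]]


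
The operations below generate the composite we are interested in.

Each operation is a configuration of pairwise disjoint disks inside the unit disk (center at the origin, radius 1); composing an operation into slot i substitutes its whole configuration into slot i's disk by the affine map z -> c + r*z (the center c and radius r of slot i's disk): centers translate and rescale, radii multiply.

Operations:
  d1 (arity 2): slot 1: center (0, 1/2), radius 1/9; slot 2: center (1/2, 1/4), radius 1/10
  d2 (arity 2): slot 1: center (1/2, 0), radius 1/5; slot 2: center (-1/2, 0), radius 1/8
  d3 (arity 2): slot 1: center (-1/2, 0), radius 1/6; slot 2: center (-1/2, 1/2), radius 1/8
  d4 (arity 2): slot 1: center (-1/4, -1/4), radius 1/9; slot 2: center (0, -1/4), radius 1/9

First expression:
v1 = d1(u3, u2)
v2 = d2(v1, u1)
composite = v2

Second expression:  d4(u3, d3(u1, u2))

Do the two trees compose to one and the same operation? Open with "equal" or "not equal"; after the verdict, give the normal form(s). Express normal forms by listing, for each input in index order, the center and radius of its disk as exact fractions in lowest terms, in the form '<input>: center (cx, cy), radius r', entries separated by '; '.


In normal form, the first expression is u1: center (-1/2, 0), radius 1/8; u2: center (3/5, 1/20), radius 1/50; u3: center (1/2, 1/10), radius 1/45
In normal form, the second expression is u1: center (-1/18, -1/4), radius 1/54; u2: center (-1/18, -7/36), radius 1/72; u3: center (-1/4, -1/4), radius 1/9
They disagree, so not equal.

not equal — first u1: center (-1/2, 0), radius 1/8; u2: center (3/5, 1/20), radius 1/50; u3: center (1/2, 1/10), radius 1/45, second u1: center (-1/18, -1/4), radius 1/54; u2: center (-1/18, -7/36), radius 1/72; u3: center (-1/4, -1/4), radius 1/9


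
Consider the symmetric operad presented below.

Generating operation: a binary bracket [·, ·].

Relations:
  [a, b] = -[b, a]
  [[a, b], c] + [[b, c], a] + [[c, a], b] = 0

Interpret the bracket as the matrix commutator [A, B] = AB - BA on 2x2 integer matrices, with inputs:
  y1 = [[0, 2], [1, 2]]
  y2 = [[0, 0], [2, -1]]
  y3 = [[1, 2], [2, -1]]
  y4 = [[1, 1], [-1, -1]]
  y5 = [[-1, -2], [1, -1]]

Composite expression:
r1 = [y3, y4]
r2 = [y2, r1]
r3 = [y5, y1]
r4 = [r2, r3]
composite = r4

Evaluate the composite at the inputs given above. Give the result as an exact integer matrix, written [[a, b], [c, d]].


[y3, y4] = [[-4, -2], [6, 4]]
[y2, [y3, y4]] = [[4, -2], [-22, -4]]
[y5, y1] = [[-4, -4], [-2, 4]]
[[y2, [y3, y4]], [y5, y1]] = [[-84, -48], [192, 84]]

[[-84, -48], [192, 84]]


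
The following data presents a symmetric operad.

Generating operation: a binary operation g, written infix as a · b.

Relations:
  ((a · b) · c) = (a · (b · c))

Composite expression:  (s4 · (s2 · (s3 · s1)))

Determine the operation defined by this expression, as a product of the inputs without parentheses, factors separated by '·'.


s4 · s2 · s3 · s1

The g-tree's shape is irrelevant; the s-reading-order decides.
(s3 · s1) collapses to s3 · s1
(s2 · (s3 · s1)) collapses to s2 · s3 · s1
(s4 · (s2 · (s3 · s1))) collapses to s4 · s2 · s3 · s1


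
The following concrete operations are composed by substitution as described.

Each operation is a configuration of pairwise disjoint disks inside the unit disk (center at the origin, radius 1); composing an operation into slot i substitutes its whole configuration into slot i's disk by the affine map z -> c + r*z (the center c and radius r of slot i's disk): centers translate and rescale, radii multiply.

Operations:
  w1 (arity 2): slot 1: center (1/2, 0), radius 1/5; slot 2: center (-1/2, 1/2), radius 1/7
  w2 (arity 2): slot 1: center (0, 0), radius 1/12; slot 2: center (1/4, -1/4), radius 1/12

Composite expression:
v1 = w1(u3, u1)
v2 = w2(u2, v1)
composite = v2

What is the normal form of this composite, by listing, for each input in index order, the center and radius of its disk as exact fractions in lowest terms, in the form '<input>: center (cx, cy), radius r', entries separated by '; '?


u1: center (5/24, -5/24), radius 1/84; u2: center (0, 0), radius 1/12; u3: center (7/24, -1/4), radius 1/60

Below w2, radii multiply path by path; the u-disk centers shift.
u2 passes through 1 substitution, ending at center (0, 0), radius 1/12
u3 passes through 2 substitutions, ending at center (7/24, -1/4), radius 1/60
u1 passes through 2 substitutions, ending at center (5/24, -5/24), radius 1/84


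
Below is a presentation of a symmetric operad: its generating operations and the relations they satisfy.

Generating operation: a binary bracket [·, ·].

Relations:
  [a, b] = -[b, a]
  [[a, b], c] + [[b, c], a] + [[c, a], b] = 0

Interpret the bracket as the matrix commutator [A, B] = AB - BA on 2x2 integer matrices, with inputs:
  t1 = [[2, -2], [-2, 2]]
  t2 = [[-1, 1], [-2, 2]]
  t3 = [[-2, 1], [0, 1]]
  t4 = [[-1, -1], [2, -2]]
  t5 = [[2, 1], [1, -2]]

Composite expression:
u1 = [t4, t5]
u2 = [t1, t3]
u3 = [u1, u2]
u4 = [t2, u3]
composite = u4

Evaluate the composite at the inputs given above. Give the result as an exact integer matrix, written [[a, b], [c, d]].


[t4, t5] = [[-3, 5], [7, 3]]
[t1, t3] = [[2, -6], [6, -2]]
[[t4, t5], [t1, t3]] = [[72, 16], [64, -72]]
[t2, [[t4, t5], [t1, t3]]] = [[96, -192], [-96, -96]]

[[96, -192], [-96, -96]]


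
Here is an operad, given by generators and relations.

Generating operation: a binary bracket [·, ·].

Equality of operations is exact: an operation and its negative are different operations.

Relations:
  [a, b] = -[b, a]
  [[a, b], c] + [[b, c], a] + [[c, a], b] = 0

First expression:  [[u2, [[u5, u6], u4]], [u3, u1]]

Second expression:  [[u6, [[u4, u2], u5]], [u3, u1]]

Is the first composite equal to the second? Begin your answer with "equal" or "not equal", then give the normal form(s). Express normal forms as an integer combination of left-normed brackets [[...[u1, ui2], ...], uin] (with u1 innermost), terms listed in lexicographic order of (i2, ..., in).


not equal; the first gives -[[[[[u1, u3], u2], u4], u5], u6] + [[[[[u1, u3], u2], u4], u6], u5] + [[[[[u1, u3], u2], u5], u6], u4] - [[[[[u1, u3], u2], u6], u5], u4] + [[[[[u1, u3], u4], u5], u6], u2] - [[[[[u1, u3], u4], u6], u5], u2] - [[[[[u1, u3], u5], u6], u4], u2] + [[[[[u1, u3], u6], u5], u4], u2] and the second [[[[[u1, u3], u2], u4], u5], u6] - [[[[[u1, u3], u4], u2], u5], u6] - [[[[[u1, u3], u5], u2], u4], u6] + [[[[[u1, u3], u5], u4], u2], u6] - [[[[[u1, u3], u6], u2], u4], u5] + [[[[[u1, u3], u6], u4], u2], u5] + [[[[[u1, u3], u6], u5], u2], u4] - [[[[[u1, u3], u6], u5], u4], u2]

The first composite normalizes to -[[[[[u1, u3], u2], u4], u5], u6] + [[[[[u1, u3], u2], u4], u6], u5] + [[[[[u1, u3], u2], u5], u6], u4] - [[[[[u1, u3], u2], u6], u5], u4] + [[[[[u1, u3], u4], u5], u6], u2] - [[[[[u1, u3], u4], u6], u5], u2] - [[[[[u1, u3], u5], u6], u4], u2] + [[[[[u1, u3], u6], u5], u4], u2]
The second composite normalizes to [[[[[u1, u3], u2], u4], u5], u6] - [[[[[u1, u3], u4], u2], u5], u6] - [[[[[u1, u3], u5], u2], u4], u6] + [[[[[u1, u3], u5], u4], u2], u6] - [[[[[u1, u3], u6], u2], u4], u5] + [[[[[u1, u3], u6], u4], u2], u5] + [[[[[u1, u3], u6], u5], u2], u4] - [[[[[u1, u3], u6], u5], u4], u2]
The forms do not match — not equal.


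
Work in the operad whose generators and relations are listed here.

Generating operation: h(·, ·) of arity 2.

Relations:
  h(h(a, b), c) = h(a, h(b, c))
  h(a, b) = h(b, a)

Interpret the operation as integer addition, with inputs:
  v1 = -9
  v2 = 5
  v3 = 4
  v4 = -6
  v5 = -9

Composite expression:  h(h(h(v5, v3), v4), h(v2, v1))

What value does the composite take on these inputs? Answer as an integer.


-15

h(v5, v3) = -5
h(h(v5, v3), v4) = -11
h(v2, v1) = -4
h(h(h(v5, v3), v4), h(v2, v1)) = -15


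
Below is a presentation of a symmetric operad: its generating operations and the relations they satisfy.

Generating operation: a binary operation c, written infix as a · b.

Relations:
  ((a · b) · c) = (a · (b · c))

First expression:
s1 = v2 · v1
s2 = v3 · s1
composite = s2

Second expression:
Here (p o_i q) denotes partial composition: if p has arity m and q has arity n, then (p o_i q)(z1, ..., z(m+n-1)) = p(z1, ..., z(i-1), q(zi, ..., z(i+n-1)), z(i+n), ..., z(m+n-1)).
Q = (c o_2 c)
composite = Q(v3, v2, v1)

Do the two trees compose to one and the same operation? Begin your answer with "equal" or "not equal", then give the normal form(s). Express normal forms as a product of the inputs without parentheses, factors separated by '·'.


equal — both sides give v3 · v2 · v1

The first expression reduces to v3 · v2 · v1
The second expression reduces to v3 · v2 · v1
The forms coincide; equal.


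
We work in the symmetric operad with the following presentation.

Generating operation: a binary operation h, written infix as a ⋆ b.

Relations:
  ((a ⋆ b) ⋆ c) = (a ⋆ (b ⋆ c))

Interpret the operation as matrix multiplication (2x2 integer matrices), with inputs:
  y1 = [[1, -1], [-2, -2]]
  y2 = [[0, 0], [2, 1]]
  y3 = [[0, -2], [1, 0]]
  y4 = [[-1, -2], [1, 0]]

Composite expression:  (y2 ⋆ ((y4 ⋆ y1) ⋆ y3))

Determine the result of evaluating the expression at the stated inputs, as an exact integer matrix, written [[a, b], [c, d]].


(y4 ⋆ y1) = [[3, 5], [1, -1]]
((y4 ⋆ y1) ⋆ y3) = [[5, -6], [-1, -2]]
(y2 ⋆ ((y4 ⋆ y1) ⋆ y3)) = [[0, 0], [9, -14]]

[[0, 0], [9, -14]]


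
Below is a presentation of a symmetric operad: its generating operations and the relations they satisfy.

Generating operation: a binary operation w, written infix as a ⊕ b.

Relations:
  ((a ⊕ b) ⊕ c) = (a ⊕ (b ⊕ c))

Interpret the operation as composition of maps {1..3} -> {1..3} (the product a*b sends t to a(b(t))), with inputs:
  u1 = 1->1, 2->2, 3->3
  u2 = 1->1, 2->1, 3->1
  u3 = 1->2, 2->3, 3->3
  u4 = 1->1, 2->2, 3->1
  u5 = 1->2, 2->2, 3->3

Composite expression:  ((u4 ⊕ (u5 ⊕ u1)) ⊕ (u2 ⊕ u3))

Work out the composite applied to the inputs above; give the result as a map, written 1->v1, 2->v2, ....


1->2, 2->2, 3->2

(u5 ⊕ u1) = 1->2, 2->2, 3->3
(u4 ⊕ (u5 ⊕ u1)) = 1->2, 2->2, 3->1
(u2 ⊕ u3) = 1->1, 2->1, 3->1
((u4 ⊕ (u5 ⊕ u1)) ⊕ (u2 ⊕ u3)) = 1->2, 2->2, 3->2


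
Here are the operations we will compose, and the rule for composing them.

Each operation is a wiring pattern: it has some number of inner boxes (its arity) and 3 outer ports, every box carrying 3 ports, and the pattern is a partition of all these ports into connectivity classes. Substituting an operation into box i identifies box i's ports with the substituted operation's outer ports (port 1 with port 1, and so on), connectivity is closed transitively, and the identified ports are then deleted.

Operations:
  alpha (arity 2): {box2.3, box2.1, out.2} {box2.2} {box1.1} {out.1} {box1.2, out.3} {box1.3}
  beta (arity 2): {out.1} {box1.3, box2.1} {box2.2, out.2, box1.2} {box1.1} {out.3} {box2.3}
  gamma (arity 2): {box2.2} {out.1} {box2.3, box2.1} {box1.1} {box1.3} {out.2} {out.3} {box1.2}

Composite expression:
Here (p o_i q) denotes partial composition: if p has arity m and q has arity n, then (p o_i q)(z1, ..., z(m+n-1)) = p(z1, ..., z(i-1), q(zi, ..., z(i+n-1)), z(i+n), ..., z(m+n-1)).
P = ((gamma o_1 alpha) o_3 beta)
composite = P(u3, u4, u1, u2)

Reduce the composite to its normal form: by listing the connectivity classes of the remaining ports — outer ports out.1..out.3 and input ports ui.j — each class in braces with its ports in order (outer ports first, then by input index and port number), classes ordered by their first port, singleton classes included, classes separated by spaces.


Connectivity passes through glued gamma-boundaries; trace each wire chain.
alpha over (u3, u4) gives {out.1} {out.2, u4.1, u4.3} {out.3, u3.2} {u3.1} {u3.3} {u4.2}, out.j being that stage's outer ports
beta over (u1, u2) gives {out.1} {out.2, u1.2, u2.2} {out.3} {u1.1} {u1.3, u2.1} {u2.3}, out.j being that stage's outer ports
gamma over (u3, u4, u1, u2) gives {out.1} {out.2} {out.3} {u1.1} {u1.2, u2.2} {u1.3, u2.1} {u2.3} {u3.1} {u3.2} {u3.3} {u4.1, u4.3} {u4.2}, out.j being that stage's outer ports

{out.1} {out.2} {out.3} {u1.1} {u1.2, u2.2} {u1.3, u2.1} {u2.3} {u3.1} {u3.2} {u3.3} {u4.1, u4.3} {u4.2}


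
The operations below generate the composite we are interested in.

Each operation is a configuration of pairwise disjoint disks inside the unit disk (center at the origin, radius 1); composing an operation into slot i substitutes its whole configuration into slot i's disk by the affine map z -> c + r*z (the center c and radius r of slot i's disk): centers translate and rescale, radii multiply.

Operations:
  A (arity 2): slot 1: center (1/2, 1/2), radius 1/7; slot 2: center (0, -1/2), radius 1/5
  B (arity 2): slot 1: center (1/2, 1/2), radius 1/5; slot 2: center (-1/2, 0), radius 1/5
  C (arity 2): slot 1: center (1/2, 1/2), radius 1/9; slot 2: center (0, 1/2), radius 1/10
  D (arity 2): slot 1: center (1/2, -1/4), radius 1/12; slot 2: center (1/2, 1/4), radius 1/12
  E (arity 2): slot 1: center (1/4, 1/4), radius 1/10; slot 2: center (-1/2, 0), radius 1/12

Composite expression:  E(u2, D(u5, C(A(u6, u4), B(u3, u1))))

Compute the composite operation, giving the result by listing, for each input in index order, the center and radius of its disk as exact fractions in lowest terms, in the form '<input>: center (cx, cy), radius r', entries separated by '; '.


u1: center (-1321/2880, 7/288), radius 1/7200; u2: center (1/4, 1/4), radius 1/10; u3: center (-1319/2880, 71/2880), radius 1/7200; u4: center (-131/288, 31/1296), radius 1/6480; u5: center (-11/24, -1/48), radius 1/144; u6: center (-589/1296, 2/81), radius 1/9072

Each u-disk chains the slot maps above it in E; radii multiply.
for u2, the 1-step affine chain lands on center (1/4, 1/4), radius 1/10
for u5, the 2-step affine chain lands on center (-11/24, -1/48), radius 1/144
for u6, the 4-step affine chain lands on center (-589/1296, 2/81), radius 1/9072
for u4, the 4-step affine chain lands on center (-131/288, 31/1296), radius 1/6480
for u3, the 4-step affine chain lands on center (-1319/2880, 71/2880), radius 1/7200
for u1, the 4-step affine chain lands on center (-1321/2880, 7/288), radius 1/7200
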